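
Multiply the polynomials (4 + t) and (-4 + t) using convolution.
Ascending coefficients: a = [4, 1], b = [-4, 1]. c[0] = 4×-4 = -16; c[1] = 4×1 + 1×-4 = 0; c[2] = 1×1 = 1. Result coefficients: [-16, 0, 1] → -16 + t^2

-16 + t^2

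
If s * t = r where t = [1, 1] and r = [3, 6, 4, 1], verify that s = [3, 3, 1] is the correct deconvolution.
Forward-compute [3, 3, 1] * [1, 1]: r[0] = 3×1 = 3; r[1] = 3×1 + 3×1 = 6; r[2] = 3×1 + 1×1 = 4; r[3] = 1×1 = 1 → [3, 6, 4, 1]. Matches given r = [3, 6, 4, 1], so verified.

Verified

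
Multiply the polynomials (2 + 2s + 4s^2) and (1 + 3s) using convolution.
Ascending coefficients: a = [2, 2, 4], b = [1, 3]. c[0] = 2×1 = 2; c[1] = 2×3 + 2×1 = 8; c[2] = 2×3 + 4×1 = 10; c[3] = 4×3 = 12. Result coefficients: [2, 8, 10, 12] → 2 + 8s + 10s^2 + 12s^3

2 + 8s + 10s^2 + 12s^3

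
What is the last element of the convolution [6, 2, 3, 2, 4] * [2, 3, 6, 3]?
Use y[k] = Σ_i a[i]·b[k-i] at k=7. y[7] = 4×3 = 12

12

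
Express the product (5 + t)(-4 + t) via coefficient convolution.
Ascending coefficients: a = [5, 1], b = [-4, 1]. c[0] = 5×-4 = -20; c[1] = 5×1 + 1×-4 = 1; c[2] = 1×1 = 1. Result coefficients: [-20, 1, 1] → -20 + t + t^2

-20 + t + t^2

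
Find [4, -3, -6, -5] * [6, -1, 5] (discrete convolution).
y[0] = 4×6 = 24; y[1] = 4×-1 + -3×6 = -22; y[2] = 4×5 + -3×-1 + -6×6 = -13; y[3] = -3×5 + -6×-1 + -5×6 = -39; y[4] = -6×5 + -5×-1 = -25; y[5] = -5×5 = -25

[24, -22, -13, -39, -25, -25]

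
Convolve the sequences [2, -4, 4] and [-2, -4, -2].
y[0] = 2×-2 = -4; y[1] = 2×-4 + -4×-2 = 0; y[2] = 2×-2 + -4×-4 + 4×-2 = 4; y[3] = -4×-2 + 4×-4 = -8; y[4] = 4×-2 = -8

[-4, 0, 4, -8, -8]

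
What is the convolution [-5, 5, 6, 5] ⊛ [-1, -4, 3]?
y[0] = -5×-1 = 5; y[1] = -5×-4 + 5×-1 = 15; y[2] = -5×3 + 5×-4 + 6×-1 = -41; y[3] = 5×3 + 6×-4 + 5×-1 = -14; y[4] = 6×3 + 5×-4 = -2; y[5] = 5×3 = 15

[5, 15, -41, -14, -2, 15]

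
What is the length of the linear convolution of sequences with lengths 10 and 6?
Linear/full convolution length: m + n - 1 = 10 + 6 - 1 = 15

15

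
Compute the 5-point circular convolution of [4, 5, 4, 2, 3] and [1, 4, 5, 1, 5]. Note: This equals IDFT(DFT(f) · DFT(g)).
Either evaluate y[k] = Σ_j f[j]·g[(k-j) mod 5] directly, or use IDFT(DFT(f) · DFT(g)). y[0] = 4×1 + 5×5 + 4×1 + 2×5 + 3×4 = 55; y[1] = 4×4 + 5×1 + 4×5 + 2×1 + 3×5 = 58; y[2] = 4×5 + 5×4 + 4×1 + 2×5 + 3×1 = 57; y[3] = 4×1 + 5×5 + 4×4 + 2×1 + 3×5 = 62; y[4] = 4×5 + 5×1 + 4×5 + 2×4 + 3×1 = 56. Result: [55, 58, 57, 62, 56]

[55, 58, 57, 62, 56]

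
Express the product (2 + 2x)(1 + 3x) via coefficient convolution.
Ascending coefficients: a = [2, 2], b = [1, 3]. c[0] = 2×1 = 2; c[1] = 2×3 + 2×1 = 8; c[2] = 2×3 = 6. Result coefficients: [2, 8, 6] → 2 + 8x + 6x^2

2 + 8x + 6x^2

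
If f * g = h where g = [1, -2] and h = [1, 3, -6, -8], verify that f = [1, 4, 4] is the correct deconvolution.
Forward-compute [1, 4, 4] * [1, -2]: h[0] = 1×1 = 1; h[1] = 1×-2 + 4×1 = 2; h[2] = 4×-2 + 4×1 = -4; h[3] = 4×-2 = -8 → [1, 2, -4, -8]. Does not match given h = [1, 3, -6, -8].

Not verified. [1, 4, 4] * [1, -2] = [1, 2, -4, -8], which differs from [1, 3, -6, -8] at index 1.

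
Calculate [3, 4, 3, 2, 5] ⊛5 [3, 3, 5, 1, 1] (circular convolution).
Use y[k] = Σ_j u[j]·v[(k-j) mod 5]. y[0] = 3×3 + 4×1 + 3×1 + 2×5 + 5×3 = 41; y[1] = 3×3 + 4×3 + 3×1 + 2×1 + 5×5 = 51; y[2] = 3×5 + 4×3 + 3×3 + 2×1 + 5×1 = 43; y[3] = 3×1 + 4×5 + 3×3 + 2×3 + 5×1 = 43; y[4] = 3×1 + 4×1 + 3×5 + 2×3 + 5×3 = 43. Result: [41, 51, 43, 43, 43]

[41, 51, 43, 43, 43]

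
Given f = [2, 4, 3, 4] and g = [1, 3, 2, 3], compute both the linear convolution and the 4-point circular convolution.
Linear: y_lin[0] = 2×1 = 2; y_lin[1] = 2×3 + 4×1 = 10; y_lin[2] = 2×2 + 4×3 + 3×1 = 19; y_lin[3] = 2×3 + 4×2 + 3×3 + 4×1 = 27; y_lin[4] = 4×3 + 3×2 + 4×3 = 30; y_lin[5] = 3×3 + 4×2 = 17; y_lin[6] = 4×3 = 12 → [2, 10, 19, 27, 30, 17, 12]. Circular (length 4): y[0] = 2×1 + 4×3 + 3×2 + 4×3 = 32; y[1] = 2×3 + 4×1 + 3×3 + 4×2 = 27; y[2] = 2×2 + 4×3 + 3×1 + 4×3 = 31; y[3] = 2×3 + 4×2 + 3×3 + 4×1 = 27 → [32, 27, 31, 27]

Linear: [2, 10, 19, 27, 30, 17, 12], Circular: [32, 27, 31, 27]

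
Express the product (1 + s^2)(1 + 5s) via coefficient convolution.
Ascending coefficients: a = [1, 0, 1], b = [1, 5]. c[0] = 1×1 = 1; c[1] = 1×5 + 0×1 = 5; c[2] = 0×5 + 1×1 = 1; c[3] = 1×5 = 5. Result coefficients: [1, 5, 1, 5] → 1 + 5s + s^2 + 5s^3

1 + 5s + s^2 + 5s^3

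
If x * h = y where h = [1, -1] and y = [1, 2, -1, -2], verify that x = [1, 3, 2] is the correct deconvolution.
Forward-compute [1, 3, 2] * [1, -1]: y[0] = 1×1 = 1; y[1] = 1×-1 + 3×1 = 2; y[2] = 3×-1 + 2×1 = -1; y[3] = 2×-1 = -2 → [1, 2, -1, -2]. Matches given y = [1, 2, -1, -2], so verified.

Verified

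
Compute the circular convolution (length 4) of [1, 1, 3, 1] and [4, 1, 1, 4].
Use y[k] = Σ_j u[j]·v[(k-j) mod 4]. y[0] = 1×4 + 1×4 + 3×1 + 1×1 = 12; y[1] = 1×1 + 1×4 + 3×4 + 1×1 = 18; y[2] = 1×1 + 1×1 + 3×4 + 1×4 = 18; y[3] = 1×4 + 1×1 + 3×1 + 1×4 = 12. Result: [12, 18, 18, 12]

[12, 18, 18, 12]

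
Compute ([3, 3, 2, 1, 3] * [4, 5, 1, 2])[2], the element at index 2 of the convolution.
Use y[k] = Σ_i a[i]·b[k-i] at k=2. y[2] = 3×1 + 3×5 + 2×4 = 26

26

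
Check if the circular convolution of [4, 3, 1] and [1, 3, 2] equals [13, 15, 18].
Recompute circular convolution of [4, 3, 1] and [1, 3, 2]: y[0] = 4×1 + 3×2 + 1×3 = 13; y[1] = 4×3 + 3×1 + 1×2 = 17; y[2] = 4×2 + 3×3 + 1×1 = 18 → [13, 17, 18]. Compare to given [13, 15, 18]: they differ at index 1: given 15, correct 17, so answer: No

No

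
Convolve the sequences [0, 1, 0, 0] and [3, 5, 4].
y[0] = 0×3 = 0; y[1] = 0×5 + 1×3 = 3; y[2] = 0×4 + 1×5 + 0×3 = 5; y[3] = 1×4 + 0×5 + 0×3 = 4; y[4] = 0×4 + 0×5 = 0; y[5] = 0×4 = 0

[0, 3, 5, 4, 0, 0]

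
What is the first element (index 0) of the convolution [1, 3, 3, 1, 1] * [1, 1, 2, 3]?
Use y[k] = Σ_i a[i]·b[k-i] at k=0. y[0] = 1×1 = 1

1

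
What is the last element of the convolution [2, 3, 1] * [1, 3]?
Use y[k] = Σ_i a[i]·b[k-i] at k=3. y[3] = 1×3 = 3

3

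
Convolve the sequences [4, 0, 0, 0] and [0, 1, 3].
y[0] = 4×0 = 0; y[1] = 4×1 + 0×0 = 4; y[2] = 4×3 + 0×1 + 0×0 = 12; y[3] = 0×3 + 0×1 + 0×0 = 0; y[4] = 0×3 + 0×1 = 0; y[5] = 0×3 = 0

[0, 4, 12, 0, 0, 0]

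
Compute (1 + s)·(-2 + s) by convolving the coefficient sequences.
Ascending coefficients: a = [1, 1], b = [-2, 1]. c[0] = 1×-2 = -2; c[1] = 1×1 + 1×-2 = -1; c[2] = 1×1 = 1. Result coefficients: [-2, -1, 1] → -2 - s + s^2

-2 - s + s^2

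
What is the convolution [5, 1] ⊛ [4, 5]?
y[0] = 5×4 = 20; y[1] = 5×5 + 1×4 = 29; y[2] = 1×5 = 5

[20, 29, 5]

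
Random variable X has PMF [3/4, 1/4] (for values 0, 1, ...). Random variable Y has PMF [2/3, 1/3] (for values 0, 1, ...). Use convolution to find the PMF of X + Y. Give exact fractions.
P(X+Y=k) = Σ_i P(X=i)·P(Y=k-i) — a convolution of [3/4, 1/4] and [2/3, 1/3]. P(X+Y=0) = (3/4)×(2/3) = 1/2; P(X+Y=1) = (3/4)×(1/3) + (1/4)×(2/3) = 1/4 + 1/6 = 5/12; P(X+Y=2) = (1/4)×(1/3) = 1/12. PMF: [1/2, 5/12, 1/12] (sums to 1 ✓)

[1/2, 5/12, 1/12]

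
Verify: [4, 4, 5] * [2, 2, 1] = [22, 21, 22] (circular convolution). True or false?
Recompute circular convolution of [4, 4, 5] and [2, 2, 1]: y[0] = 4×2 + 4×1 + 5×2 = 22; y[1] = 4×2 + 4×2 + 5×1 = 21; y[2] = 4×1 + 4×2 + 5×2 = 22 → [22, 21, 22]. Given [22, 21, 22] matches, so answer: Yes

Yes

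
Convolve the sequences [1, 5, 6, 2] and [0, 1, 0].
y[0] = 1×0 = 0; y[1] = 1×1 + 5×0 = 1; y[2] = 1×0 + 5×1 + 6×0 = 5; y[3] = 5×0 + 6×1 + 2×0 = 6; y[4] = 6×0 + 2×1 = 2; y[5] = 2×0 = 0

[0, 1, 5, 6, 2, 0]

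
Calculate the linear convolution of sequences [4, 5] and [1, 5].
y[0] = 4×1 = 4; y[1] = 4×5 + 5×1 = 25; y[2] = 5×5 = 25

[4, 25, 25]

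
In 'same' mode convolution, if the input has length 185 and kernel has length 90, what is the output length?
'Same' mode returns an output with the same length as the input: 185

185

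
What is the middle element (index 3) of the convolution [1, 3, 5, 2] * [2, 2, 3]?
Use y[k] = Σ_i a[i]·b[k-i] at k=3. y[3] = 3×3 + 5×2 + 2×2 = 23

23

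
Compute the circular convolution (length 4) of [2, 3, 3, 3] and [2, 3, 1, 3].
Use y[k] = Σ_j a[j]·b[(k-j) mod 4]. y[0] = 2×2 + 3×3 + 3×1 + 3×3 = 25; y[1] = 2×3 + 3×2 + 3×3 + 3×1 = 24; y[2] = 2×1 + 3×3 + 3×2 + 3×3 = 26; y[3] = 2×3 + 3×1 + 3×3 + 3×2 = 24. Result: [25, 24, 26, 24]

[25, 24, 26, 24]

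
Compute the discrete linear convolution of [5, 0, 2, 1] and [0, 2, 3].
y[0] = 5×0 = 0; y[1] = 5×2 + 0×0 = 10; y[2] = 5×3 + 0×2 + 2×0 = 15; y[3] = 0×3 + 2×2 + 1×0 = 4; y[4] = 2×3 + 1×2 = 8; y[5] = 1×3 = 3

[0, 10, 15, 4, 8, 3]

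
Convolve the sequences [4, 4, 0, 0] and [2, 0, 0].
y[0] = 4×2 = 8; y[1] = 4×0 + 4×2 = 8; y[2] = 4×0 + 4×0 + 0×2 = 0; y[3] = 4×0 + 0×0 + 0×2 = 0; y[4] = 0×0 + 0×0 = 0; y[5] = 0×0 = 0

[8, 8, 0, 0, 0, 0]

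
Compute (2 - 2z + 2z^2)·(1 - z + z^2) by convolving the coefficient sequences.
Ascending coefficients: a = [2, -2, 2], b = [1, -1, 1]. c[0] = 2×1 = 2; c[1] = 2×-1 + -2×1 = -4; c[2] = 2×1 + -2×-1 + 2×1 = 6; c[3] = -2×1 + 2×-1 = -4; c[4] = 2×1 = 2. Result coefficients: [2, -4, 6, -4, 2] → 2 - 4z + 6z^2 - 4z^3 + 2z^4

2 - 4z + 6z^2 - 4z^3 + 2z^4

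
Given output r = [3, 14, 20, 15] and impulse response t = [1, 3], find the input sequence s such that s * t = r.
Deconvolve r=[3, 14, 20, 15] by t=[1, 3]. Since t[0]=1, solve forward: s[0] = r[0] / 1 = 3; s[1] = (r[1] - 3×3) / 1 = 5; s[2] = (r[2] - 5×3) / 1 = 5. So s = [3, 5, 5]. Check by forward convolution: r[0] = 3×1 = 3; r[1] = 3×3 + 5×1 = 14; r[2] = 5×3 + 5×1 = 20; r[3] = 5×3 = 15

[3, 5, 5]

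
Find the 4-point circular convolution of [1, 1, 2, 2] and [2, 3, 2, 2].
Use y[k] = Σ_j u[j]·v[(k-j) mod 4]. y[0] = 1×2 + 1×2 + 2×2 + 2×3 = 14; y[1] = 1×3 + 1×2 + 2×2 + 2×2 = 13; y[2] = 1×2 + 1×3 + 2×2 + 2×2 = 13; y[3] = 1×2 + 1×2 + 2×3 + 2×2 = 14. Result: [14, 13, 13, 14]

[14, 13, 13, 14]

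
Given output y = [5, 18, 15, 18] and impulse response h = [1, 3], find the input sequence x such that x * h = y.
Deconvolve y=[5, 18, 15, 18] by h=[1, 3]. Since h[0]=1, solve forward: x[0] = y[0] / 1 = 5; x[1] = (y[1] - 5×3) / 1 = 3; x[2] = (y[2] - 3×3) / 1 = 6. So x = [5, 3, 6]. Check by forward convolution: y[0] = 5×1 = 5; y[1] = 5×3 + 3×1 = 18; y[2] = 3×3 + 6×1 = 15; y[3] = 6×3 = 18

[5, 3, 6]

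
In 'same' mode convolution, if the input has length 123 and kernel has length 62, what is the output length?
'Same' mode returns an output with the same length as the input: 123

123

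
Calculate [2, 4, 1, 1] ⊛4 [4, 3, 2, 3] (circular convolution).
Use y[k] = Σ_j f[j]·g[(k-j) mod 4]. y[0] = 2×4 + 4×3 + 1×2 + 1×3 = 25; y[1] = 2×3 + 4×4 + 1×3 + 1×2 = 27; y[2] = 2×2 + 4×3 + 1×4 + 1×3 = 23; y[3] = 2×3 + 4×2 + 1×3 + 1×4 = 21. Result: [25, 27, 23, 21]

[25, 27, 23, 21]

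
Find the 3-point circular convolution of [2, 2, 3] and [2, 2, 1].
Use y[k] = Σ_j u[j]·v[(k-j) mod 3]. y[0] = 2×2 + 2×1 + 3×2 = 12; y[1] = 2×2 + 2×2 + 3×1 = 11; y[2] = 2×1 + 2×2 + 3×2 = 12. Result: [12, 11, 12]

[12, 11, 12]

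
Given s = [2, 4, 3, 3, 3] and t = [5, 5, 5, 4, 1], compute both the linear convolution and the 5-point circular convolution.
Linear: y_lin[0] = 2×5 = 10; y_lin[1] = 2×5 + 4×5 = 30; y_lin[2] = 2×5 + 4×5 + 3×5 = 45; y_lin[3] = 2×4 + 4×5 + 3×5 + 3×5 = 58; y_lin[4] = 2×1 + 4×4 + 3×5 + 3×5 + 3×5 = 63; y_lin[5] = 4×1 + 3×4 + 3×5 + 3×5 = 46; y_lin[6] = 3×1 + 3×4 + 3×5 = 30; y_lin[7] = 3×1 + 3×4 = 15; y_lin[8] = 3×1 = 3 → [10, 30, 45, 58, 63, 46, 30, 15, 3]. Circular (length 5): y[0] = 2×5 + 4×1 + 3×4 + 3×5 + 3×5 = 56; y[1] = 2×5 + 4×5 + 3×1 + 3×4 + 3×5 = 60; y[2] = 2×5 + 4×5 + 3×5 + 3×1 + 3×4 = 60; y[3] = 2×4 + 4×5 + 3×5 + 3×5 + 3×1 = 61; y[4] = 2×1 + 4×4 + 3×5 + 3×5 + 3×5 = 63 → [56, 60, 60, 61, 63]

Linear: [10, 30, 45, 58, 63, 46, 30, 15, 3], Circular: [56, 60, 60, 61, 63]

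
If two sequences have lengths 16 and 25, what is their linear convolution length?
Linear/full convolution length: m + n - 1 = 16 + 25 - 1 = 40

40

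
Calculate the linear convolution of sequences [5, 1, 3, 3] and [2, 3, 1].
y[0] = 5×2 = 10; y[1] = 5×3 + 1×2 = 17; y[2] = 5×1 + 1×3 + 3×2 = 14; y[3] = 1×1 + 3×3 + 3×2 = 16; y[4] = 3×1 + 3×3 = 12; y[5] = 3×1 = 3

[10, 17, 14, 16, 12, 3]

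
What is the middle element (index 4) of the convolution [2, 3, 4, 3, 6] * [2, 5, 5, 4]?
Use y[k] = Σ_i a[i]·b[k-i] at k=4. y[4] = 3×4 + 4×5 + 3×5 + 6×2 = 59

59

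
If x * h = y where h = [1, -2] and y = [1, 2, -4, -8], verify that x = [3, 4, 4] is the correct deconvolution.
Forward-compute [3, 4, 4] * [1, -2]: y[0] = 3×1 = 3; y[1] = 3×-2 + 4×1 = -2; y[2] = 4×-2 + 4×1 = -4; y[3] = 4×-2 = -8 → [3, -2, -4, -8]. Does not match given y = [1, 2, -4, -8].

Not verified. [3, 4, 4] * [1, -2] = [3, -2, -4, -8], which differs from [1, 2, -4, -8] at index 0.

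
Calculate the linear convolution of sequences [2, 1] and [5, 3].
y[0] = 2×5 = 10; y[1] = 2×3 + 1×5 = 11; y[2] = 1×3 = 3

[10, 11, 3]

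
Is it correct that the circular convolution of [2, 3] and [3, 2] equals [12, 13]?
Recompute circular convolution of [2, 3] and [3, 2]: y[0] = 2×3 + 3×2 = 12; y[1] = 2×2 + 3×3 = 13 → [12, 13]. Given [12, 13] matches, so answer: Yes

Yes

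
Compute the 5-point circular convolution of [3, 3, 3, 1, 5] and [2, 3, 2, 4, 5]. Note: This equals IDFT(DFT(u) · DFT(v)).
Either evaluate y[k] = Σ_j u[j]·v[(k-j) mod 5] directly, or use IDFT(DFT(u) · DFT(v)). y[0] = 3×2 + 3×5 + 3×4 + 1×2 + 5×3 = 50; y[1] = 3×3 + 3×2 + 3×5 + 1×4 + 5×2 = 44; y[2] = 3×2 + 3×3 + 3×2 + 1×5 + 5×4 = 46; y[3] = 3×4 + 3×2 + 3×3 + 1×2 + 5×5 = 54; y[4] = 3×5 + 3×4 + 3×2 + 1×3 + 5×2 = 46. Result: [50, 44, 46, 54, 46]

[50, 44, 46, 54, 46]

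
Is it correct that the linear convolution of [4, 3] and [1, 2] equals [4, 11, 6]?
Recompute linear convolution of [4, 3] and [1, 2]: y[0] = 4×1 = 4; y[1] = 4×2 + 3×1 = 11; y[2] = 3×2 = 6 → [4, 11, 6]. Given [4, 11, 6] matches, so answer: Yes

Yes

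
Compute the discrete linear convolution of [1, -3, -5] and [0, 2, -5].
y[0] = 1×0 = 0; y[1] = 1×2 + -3×0 = 2; y[2] = 1×-5 + -3×2 + -5×0 = -11; y[3] = -3×-5 + -5×2 = 5; y[4] = -5×-5 = 25

[0, 2, -11, 5, 25]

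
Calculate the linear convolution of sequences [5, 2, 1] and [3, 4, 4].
y[0] = 5×3 = 15; y[1] = 5×4 + 2×3 = 26; y[2] = 5×4 + 2×4 + 1×3 = 31; y[3] = 2×4 + 1×4 = 12; y[4] = 1×4 = 4

[15, 26, 31, 12, 4]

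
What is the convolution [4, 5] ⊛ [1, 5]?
y[0] = 4×1 = 4; y[1] = 4×5 + 5×1 = 25; y[2] = 5×5 = 25

[4, 25, 25]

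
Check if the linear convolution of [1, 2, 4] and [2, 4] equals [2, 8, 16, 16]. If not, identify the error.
Recompute linear convolution of [1, 2, 4] and [2, 4]: y[0] = 1×2 = 2; y[1] = 1×4 + 2×2 = 8; y[2] = 2×4 + 4×2 = 16; y[3] = 4×4 = 16 → [2, 8, 16, 16]. Given [2, 8, 16, 16] matches, so answer: Yes

Yes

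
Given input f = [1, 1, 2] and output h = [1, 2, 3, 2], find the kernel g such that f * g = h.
Output length 4 = len(f) + len(g) - 1 ⇒ len(g) = 2. Solve g forward using g[k] = (h[k] - Σ_{i≥1} f[i]·g[k-i]) / f[0]: g[0] = h[0] / f[0] = 1 / 1 = 1; g[1] = (h[1] - 1×1) / f[0] = (2 - 1×1) / 1 = 1. So g = [1, 1]. Forward-check [1, 1, 2] * [1, 1]: h[0] = 1×1 = 1; h[1] = 1×1 + 1×1 = 2; h[2] = 1×1 + 2×1 = 3; h[3] = 2×1 = 2 → [1, 2, 3, 2] ✓

[1, 1]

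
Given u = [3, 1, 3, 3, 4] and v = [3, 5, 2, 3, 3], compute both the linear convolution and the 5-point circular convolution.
Linear: y_lin[0] = 3×3 = 9; y_lin[1] = 3×5 + 1×3 = 18; y_lin[2] = 3×2 + 1×5 + 3×3 = 20; y_lin[3] = 3×3 + 1×2 + 3×5 + 3×3 = 35; y_lin[4] = 3×3 + 1×3 + 3×2 + 3×5 + 4×3 = 45; y_lin[5] = 1×3 + 3×3 + 3×2 + 4×5 = 38; y_lin[6] = 3×3 + 3×3 + 4×2 = 26; y_lin[7] = 3×3 + 4×3 = 21; y_lin[8] = 4×3 = 12 → [9, 18, 20, 35, 45, 38, 26, 21, 12]. Circular (length 5): y[0] = 3×3 + 1×3 + 3×3 + 3×2 + 4×5 = 47; y[1] = 3×5 + 1×3 + 3×3 + 3×3 + 4×2 = 44; y[2] = 3×2 + 1×5 + 3×3 + 3×3 + 4×3 = 41; y[3] = 3×3 + 1×2 + 3×5 + 3×3 + 4×3 = 47; y[4] = 3×3 + 1×3 + 3×2 + 3×5 + 4×3 = 45 → [47, 44, 41, 47, 45]

Linear: [9, 18, 20, 35, 45, 38, 26, 21, 12], Circular: [47, 44, 41, 47, 45]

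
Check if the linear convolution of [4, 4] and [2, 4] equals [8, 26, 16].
Recompute linear convolution of [4, 4] and [2, 4]: y[0] = 4×2 = 8; y[1] = 4×4 + 4×2 = 24; y[2] = 4×4 = 16 → [8, 24, 16]. Compare to given [8, 26, 16]: they differ at index 1: given 26, correct 24, so answer: No

No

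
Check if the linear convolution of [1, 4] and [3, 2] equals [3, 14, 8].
Recompute linear convolution of [1, 4] and [3, 2]: y[0] = 1×3 = 3; y[1] = 1×2 + 4×3 = 14; y[2] = 4×2 = 8 → [3, 14, 8]. Given [3, 14, 8] matches, so answer: Yes

Yes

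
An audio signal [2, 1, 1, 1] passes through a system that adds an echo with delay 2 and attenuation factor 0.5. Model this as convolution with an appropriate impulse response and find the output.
Direct-path + delayed-attenuated-path model → impulse response h = [1, 0, 0.5] (1 at lag 0, 0.5 at lag 2). Output y[n] = x[n] + 0.5·x[n - 2] (with x[n] = 0 outside 0..3): y[0] = 2 + 0.5×0 = 2; y[1] = 1 + 0.5×0 = 1; y[2] = 1 + 0.5×2 = 2.0; y[3] = 1 + 0.5×1 = 1.5; y[4] = 0 + 0.5×1 = 0.5; y[5] = 0 + 0.5×1 = 0.5. So y = [2, 1, 2.0, 1.5, 0.5, 0.5]

[2, 1, 2.0, 1.5, 0.5, 0.5]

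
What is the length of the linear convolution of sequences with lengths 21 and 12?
Linear/full convolution length: m + n - 1 = 21 + 12 - 1 = 32

32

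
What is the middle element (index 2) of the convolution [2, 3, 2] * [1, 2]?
Use y[k] = Σ_i a[i]·b[k-i] at k=2. y[2] = 3×2 + 2×1 = 8

8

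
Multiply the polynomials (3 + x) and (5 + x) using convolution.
Ascending coefficients: a = [3, 1], b = [5, 1]. c[0] = 3×5 = 15; c[1] = 3×1 + 1×5 = 8; c[2] = 1×1 = 1. Result coefficients: [15, 8, 1] → 15 + 8x + x^2

15 + 8x + x^2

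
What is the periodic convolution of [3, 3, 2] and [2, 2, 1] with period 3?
Use y[k] = Σ_j u[j]·v[(k-j) mod 3]. y[0] = 3×2 + 3×1 + 2×2 = 13; y[1] = 3×2 + 3×2 + 2×1 = 14; y[2] = 3×1 + 3×2 + 2×2 = 13. Result: [13, 14, 13]

[13, 14, 13]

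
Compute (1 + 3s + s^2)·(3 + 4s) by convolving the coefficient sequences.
Ascending coefficients: a = [1, 3, 1], b = [3, 4]. c[0] = 1×3 = 3; c[1] = 1×4 + 3×3 = 13; c[2] = 3×4 + 1×3 = 15; c[3] = 1×4 = 4. Result coefficients: [3, 13, 15, 4] → 3 + 13s + 15s^2 + 4s^3

3 + 13s + 15s^2 + 4s^3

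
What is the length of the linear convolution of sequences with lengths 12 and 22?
Linear/full convolution length: m + n - 1 = 12 + 22 - 1 = 33

33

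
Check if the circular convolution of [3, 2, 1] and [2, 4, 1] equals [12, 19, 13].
Recompute circular convolution of [3, 2, 1] and [2, 4, 1]: y[0] = 3×2 + 2×1 + 1×4 = 12; y[1] = 3×4 + 2×2 + 1×1 = 17; y[2] = 3×1 + 2×4 + 1×2 = 13 → [12, 17, 13]. Compare to given [12, 19, 13]: they differ at index 1: given 19, correct 17, so answer: No

No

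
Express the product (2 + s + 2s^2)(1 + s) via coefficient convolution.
Ascending coefficients: a = [2, 1, 2], b = [1, 1]. c[0] = 2×1 = 2; c[1] = 2×1 + 1×1 = 3; c[2] = 1×1 + 2×1 = 3; c[3] = 2×1 = 2. Result coefficients: [2, 3, 3, 2] → 2 + 3s + 3s^2 + 2s^3

2 + 3s + 3s^2 + 2s^3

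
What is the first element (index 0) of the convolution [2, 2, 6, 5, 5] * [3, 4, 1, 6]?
Use y[k] = Σ_i a[i]·b[k-i] at k=0. y[0] = 2×3 = 6

6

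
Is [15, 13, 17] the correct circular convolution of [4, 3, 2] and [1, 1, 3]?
Recompute circular convolution of [4, 3, 2] and [1, 1, 3]: y[0] = 4×1 + 3×3 + 2×1 = 15; y[1] = 4×1 + 3×1 + 2×3 = 13; y[2] = 4×3 + 3×1 + 2×1 = 17 → [15, 13, 17]. Given [15, 13, 17] matches, so answer: Yes

Yes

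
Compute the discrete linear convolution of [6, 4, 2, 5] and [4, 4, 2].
y[0] = 6×4 = 24; y[1] = 6×4 + 4×4 = 40; y[2] = 6×2 + 4×4 + 2×4 = 36; y[3] = 4×2 + 2×4 + 5×4 = 36; y[4] = 2×2 + 5×4 = 24; y[5] = 5×2 = 10

[24, 40, 36, 36, 24, 10]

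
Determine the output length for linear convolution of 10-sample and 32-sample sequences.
Linear/full convolution length: m + n - 1 = 10 + 32 - 1 = 41

41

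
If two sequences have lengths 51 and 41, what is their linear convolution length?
Linear/full convolution length: m + n - 1 = 51 + 41 - 1 = 91

91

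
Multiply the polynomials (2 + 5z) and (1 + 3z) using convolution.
Ascending coefficients: a = [2, 5], b = [1, 3]. c[0] = 2×1 = 2; c[1] = 2×3 + 5×1 = 11; c[2] = 5×3 = 15. Result coefficients: [2, 11, 15] → 2 + 11z + 15z^2

2 + 11z + 15z^2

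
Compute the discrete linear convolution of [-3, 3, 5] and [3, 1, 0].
y[0] = -3×3 = -9; y[1] = -3×1 + 3×3 = 6; y[2] = -3×0 + 3×1 + 5×3 = 18; y[3] = 3×0 + 5×1 = 5; y[4] = 5×0 = 0

[-9, 6, 18, 5, 0]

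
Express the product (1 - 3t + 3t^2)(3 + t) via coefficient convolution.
Ascending coefficients: a = [1, -3, 3], b = [3, 1]. c[0] = 1×3 = 3; c[1] = 1×1 + -3×3 = -8; c[2] = -3×1 + 3×3 = 6; c[3] = 3×1 = 3. Result coefficients: [3, -8, 6, 3] → 3 - 8t + 6t^2 + 3t^3

3 - 8t + 6t^2 + 3t^3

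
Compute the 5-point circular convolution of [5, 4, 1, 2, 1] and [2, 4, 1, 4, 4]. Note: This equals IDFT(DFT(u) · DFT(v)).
Either evaluate y[k] = Σ_j u[j]·v[(k-j) mod 5] directly, or use IDFT(DFT(u) · DFT(v)). y[0] = 5×2 + 4×4 + 1×4 + 2×1 + 1×4 = 36; y[1] = 5×4 + 4×2 + 1×4 + 2×4 + 1×1 = 41; y[2] = 5×1 + 4×4 + 1×2 + 2×4 + 1×4 = 35; y[3] = 5×4 + 4×1 + 1×4 + 2×2 + 1×4 = 36; y[4] = 5×4 + 4×4 + 1×1 + 2×4 + 1×2 = 47. Result: [36, 41, 35, 36, 47]

[36, 41, 35, 36, 47]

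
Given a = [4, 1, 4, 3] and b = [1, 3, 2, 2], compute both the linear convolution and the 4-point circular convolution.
Linear: y_lin[0] = 4×1 = 4; y_lin[1] = 4×3 + 1×1 = 13; y_lin[2] = 4×2 + 1×3 + 4×1 = 15; y_lin[3] = 4×2 + 1×2 + 4×3 + 3×1 = 25; y_lin[4] = 1×2 + 4×2 + 3×3 = 19; y_lin[5] = 4×2 + 3×2 = 14; y_lin[6] = 3×2 = 6 → [4, 13, 15, 25, 19, 14, 6]. Circular (length 4): y[0] = 4×1 + 1×2 + 4×2 + 3×3 = 23; y[1] = 4×3 + 1×1 + 4×2 + 3×2 = 27; y[2] = 4×2 + 1×3 + 4×1 + 3×2 = 21; y[3] = 4×2 + 1×2 + 4×3 + 3×1 = 25 → [23, 27, 21, 25]

Linear: [4, 13, 15, 25, 19, 14, 6], Circular: [23, 27, 21, 25]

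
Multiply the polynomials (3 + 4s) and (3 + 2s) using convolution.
Ascending coefficients: a = [3, 4], b = [3, 2]. c[0] = 3×3 = 9; c[1] = 3×2 + 4×3 = 18; c[2] = 4×2 = 8. Result coefficients: [9, 18, 8] → 9 + 18s + 8s^2

9 + 18s + 8s^2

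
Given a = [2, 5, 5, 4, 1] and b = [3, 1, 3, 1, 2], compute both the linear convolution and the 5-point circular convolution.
Linear: y_lin[0] = 2×3 = 6; y_lin[1] = 2×1 + 5×3 = 17; y_lin[2] = 2×3 + 5×1 + 5×3 = 26; y_lin[3] = 2×1 + 5×3 + 5×1 + 4×3 = 34; y_lin[4] = 2×2 + 5×1 + 5×3 + 4×1 + 1×3 = 31; y_lin[5] = 5×2 + 5×1 + 4×3 + 1×1 = 28; y_lin[6] = 5×2 + 4×1 + 1×3 = 17; y_lin[7] = 4×2 + 1×1 = 9; y_lin[8] = 1×2 = 2 → [6, 17, 26, 34, 31, 28, 17, 9, 2]. Circular (length 5): y[0] = 2×3 + 5×2 + 5×1 + 4×3 + 1×1 = 34; y[1] = 2×1 + 5×3 + 5×2 + 4×1 + 1×3 = 34; y[2] = 2×3 + 5×1 + 5×3 + 4×2 + 1×1 = 35; y[3] = 2×1 + 5×3 + 5×1 + 4×3 + 1×2 = 36; y[4] = 2×2 + 5×1 + 5×3 + 4×1 + 1×3 = 31 → [34, 34, 35, 36, 31]

Linear: [6, 17, 26, 34, 31, 28, 17, 9, 2], Circular: [34, 34, 35, 36, 31]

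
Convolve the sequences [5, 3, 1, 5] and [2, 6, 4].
y[0] = 5×2 = 10; y[1] = 5×6 + 3×2 = 36; y[2] = 5×4 + 3×6 + 1×2 = 40; y[3] = 3×4 + 1×6 + 5×2 = 28; y[4] = 1×4 + 5×6 = 34; y[5] = 5×4 = 20

[10, 36, 40, 28, 34, 20]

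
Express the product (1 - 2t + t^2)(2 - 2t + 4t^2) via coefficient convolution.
Ascending coefficients: a = [1, -2, 1], b = [2, -2, 4]. c[0] = 1×2 = 2; c[1] = 1×-2 + -2×2 = -6; c[2] = 1×4 + -2×-2 + 1×2 = 10; c[3] = -2×4 + 1×-2 = -10; c[4] = 1×4 = 4. Result coefficients: [2, -6, 10, -10, 4] → 2 - 6t + 10t^2 - 10t^3 + 4t^4

2 - 6t + 10t^2 - 10t^3 + 4t^4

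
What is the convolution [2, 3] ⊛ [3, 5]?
y[0] = 2×3 = 6; y[1] = 2×5 + 3×3 = 19; y[2] = 3×5 = 15

[6, 19, 15]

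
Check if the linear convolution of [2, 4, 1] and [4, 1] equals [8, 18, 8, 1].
Recompute linear convolution of [2, 4, 1] and [4, 1]: y[0] = 2×4 = 8; y[1] = 2×1 + 4×4 = 18; y[2] = 4×1 + 1×4 = 8; y[3] = 1×1 = 1 → [8, 18, 8, 1]. Given [8, 18, 8, 1] matches, so answer: Yes

Yes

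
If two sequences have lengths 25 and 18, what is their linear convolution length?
Linear/full convolution length: m + n - 1 = 25 + 18 - 1 = 42

42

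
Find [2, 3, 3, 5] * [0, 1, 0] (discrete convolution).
y[0] = 2×0 = 0; y[1] = 2×1 + 3×0 = 2; y[2] = 2×0 + 3×1 + 3×0 = 3; y[3] = 3×0 + 3×1 + 5×0 = 3; y[4] = 3×0 + 5×1 = 5; y[5] = 5×0 = 0

[0, 2, 3, 3, 5, 0]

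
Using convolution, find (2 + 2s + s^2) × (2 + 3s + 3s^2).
Ascending coefficients: a = [2, 2, 1], b = [2, 3, 3]. c[0] = 2×2 = 4; c[1] = 2×3 + 2×2 = 10; c[2] = 2×3 + 2×3 + 1×2 = 14; c[3] = 2×3 + 1×3 = 9; c[4] = 1×3 = 3. Result coefficients: [4, 10, 14, 9, 3] → 4 + 10s + 14s^2 + 9s^3 + 3s^4

4 + 10s + 14s^2 + 9s^3 + 3s^4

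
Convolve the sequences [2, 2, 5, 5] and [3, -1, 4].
y[0] = 2×3 = 6; y[1] = 2×-1 + 2×3 = 4; y[2] = 2×4 + 2×-1 + 5×3 = 21; y[3] = 2×4 + 5×-1 + 5×3 = 18; y[4] = 5×4 + 5×-1 = 15; y[5] = 5×4 = 20

[6, 4, 21, 18, 15, 20]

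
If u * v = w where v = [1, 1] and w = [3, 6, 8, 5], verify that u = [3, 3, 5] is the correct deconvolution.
Forward-compute [3, 3, 5] * [1, 1]: w[0] = 3×1 = 3; w[1] = 3×1 + 3×1 = 6; w[2] = 3×1 + 5×1 = 8; w[3] = 5×1 = 5 → [3, 6, 8, 5]. Matches given w = [3, 6, 8, 5], so verified.

Verified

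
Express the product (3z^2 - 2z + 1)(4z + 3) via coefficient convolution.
Ascending coefficients: a = [1, -2, 3], b = [3, 4]. c[0] = 1×3 = 3; c[1] = 1×4 + -2×3 = -2; c[2] = -2×4 + 3×3 = 1; c[3] = 3×4 = 12. Result coefficients: [3, -2, 1, 12] → 12z^3 + z^2 - 2z + 3

12z^3 + z^2 - 2z + 3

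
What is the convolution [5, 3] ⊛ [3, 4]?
y[0] = 5×3 = 15; y[1] = 5×4 + 3×3 = 29; y[2] = 3×4 = 12

[15, 29, 12]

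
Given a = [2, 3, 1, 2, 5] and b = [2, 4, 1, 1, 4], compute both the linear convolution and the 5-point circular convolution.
Linear: y_lin[0] = 2×2 = 4; y_lin[1] = 2×4 + 3×2 = 14; y_lin[2] = 2×1 + 3×4 + 1×2 = 16; y_lin[3] = 2×1 + 3×1 + 1×4 + 2×2 = 13; y_lin[4] = 2×4 + 3×1 + 1×1 + 2×4 + 5×2 = 30; y_lin[5] = 3×4 + 1×1 + 2×1 + 5×4 = 35; y_lin[6] = 1×4 + 2×1 + 5×1 = 11; y_lin[7] = 2×4 + 5×1 = 13; y_lin[8] = 5×4 = 20 → [4, 14, 16, 13, 30, 35, 11, 13, 20]. Circular (length 5): y[0] = 2×2 + 3×4 + 1×1 + 2×1 + 5×4 = 39; y[1] = 2×4 + 3×2 + 1×4 + 2×1 + 5×1 = 25; y[2] = 2×1 + 3×4 + 1×2 + 2×4 + 5×1 = 29; y[3] = 2×1 + 3×1 + 1×4 + 2×2 + 5×4 = 33; y[4] = 2×4 + 3×1 + 1×1 + 2×4 + 5×2 = 30 → [39, 25, 29, 33, 30]

Linear: [4, 14, 16, 13, 30, 35, 11, 13, 20], Circular: [39, 25, 29, 33, 30]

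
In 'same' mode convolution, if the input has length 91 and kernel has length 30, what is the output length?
'Same' mode returns an output with the same length as the input: 91

91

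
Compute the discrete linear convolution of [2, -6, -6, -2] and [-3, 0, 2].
y[0] = 2×-3 = -6; y[1] = 2×0 + -6×-3 = 18; y[2] = 2×2 + -6×0 + -6×-3 = 22; y[3] = -6×2 + -6×0 + -2×-3 = -6; y[4] = -6×2 + -2×0 = -12; y[5] = -2×2 = -4

[-6, 18, 22, -6, -12, -4]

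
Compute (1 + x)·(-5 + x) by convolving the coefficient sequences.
Ascending coefficients: a = [1, 1], b = [-5, 1]. c[0] = 1×-5 = -5; c[1] = 1×1 + 1×-5 = -4; c[2] = 1×1 = 1. Result coefficients: [-5, -4, 1] → -5 - 4x + x^2

-5 - 4x + x^2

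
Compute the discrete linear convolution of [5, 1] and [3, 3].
y[0] = 5×3 = 15; y[1] = 5×3 + 1×3 = 18; y[2] = 1×3 = 3

[15, 18, 3]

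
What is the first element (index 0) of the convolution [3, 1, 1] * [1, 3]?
Use y[k] = Σ_i a[i]·b[k-i] at k=0. y[0] = 3×1 = 3

3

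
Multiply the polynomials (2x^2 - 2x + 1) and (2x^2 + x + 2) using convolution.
Ascending coefficients: a = [1, -2, 2], b = [2, 1, 2]. c[0] = 1×2 = 2; c[1] = 1×1 + -2×2 = -3; c[2] = 1×2 + -2×1 + 2×2 = 4; c[3] = -2×2 + 2×1 = -2; c[4] = 2×2 = 4. Result coefficients: [2, -3, 4, -2, 4] → 4x^4 - 2x^3 + 4x^2 - 3x + 2

4x^4 - 2x^3 + 4x^2 - 3x + 2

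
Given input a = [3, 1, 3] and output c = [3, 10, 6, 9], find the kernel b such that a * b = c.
Output length 4 = len(a) + len(b) - 1 ⇒ len(b) = 2. Solve b forward using b[k] = (c[k] - Σ_{i≥1} a[i]·b[k-i]) / a[0]: b[0] = c[0] / a[0] = 3 / 3 = 1; b[1] = (c[1] - 1×1) / a[0] = (10 - 1×1) / 3 = 3. So b = [1, 3]. Forward-check [3, 1, 3] * [1, 3]: c[0] = 3×1 = 3; c[1] = 3×3 + 1×1 = 10; c[2] = 1×3 + 3×1 = 6; c[3] = 3×3 = 9 → [3, 10, 6, 9] ✓

[1, 3]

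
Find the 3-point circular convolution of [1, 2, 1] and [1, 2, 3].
Use y[k] = Σ_j a[j]·b[(k-j) mod 3]. y[0] = 1×1 + 2×3 + 1×2 = 9; y[1] = 1×2 + 2×1 + 1×3 = 7; y[2] = 1×3 + 2×2 + 1×1 = 8. Result: [9, 7, 8]

[9, 7, 8]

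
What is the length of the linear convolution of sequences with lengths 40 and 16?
Linear/full convolution length: m + n - 1 = 40 + 16 - 1 = 55

55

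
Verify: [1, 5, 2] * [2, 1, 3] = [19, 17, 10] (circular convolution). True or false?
Recompute circular convolution of [1, 5, 2] and [2, 1, 3]: y[0] = 1×2 + 5×3 + 2×1 = 19; y[1] = 1×1 + 5×2 + 2×3 = 17; y[2] = 1×3 + 5×1 + 2×2 = 12 → [19, 17, 12]. Compare to given [19, 17, 10]: they differ at index 2: given 10, correct 12, so answer: No

No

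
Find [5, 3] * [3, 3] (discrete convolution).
y[0] = 5×3 = 15; y[1] = 5×3 + 3×3 = 24; y[2] = 3×3 = 9

[15, 24, 9]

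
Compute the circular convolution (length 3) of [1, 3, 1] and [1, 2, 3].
Use y[k] = Σ_j x[j]·h[(k-j) mod 3]. y[0] = 1×1 + 3×3 + 1×2 = 12; y[1] = 1×2 + 3×1 + 1×3 = 8; y[2] = 1×3 + 3×2 + 1×1 = 10. Result: [12, 8, 10]

[12, 8, 10]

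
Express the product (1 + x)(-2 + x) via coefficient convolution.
Ascending coefficients: a = [1, 1], b = [-2, 1]. c[0] = 1×-2 = -2; c[1] = 1×1 + 1×-2 = -1; c[2] = 1×1 = 1. Result coefficients: [-2, -1, 1] → -2 - x + x^2

-2 - x + x^2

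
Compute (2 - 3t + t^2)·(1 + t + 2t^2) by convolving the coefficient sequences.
Ascending coefficients: a = [2, -3, 1], b = [1, 1, 2]. c[0] = 2×1 = 2; c[1] = 2×1 + -3×1 = -1; c[2] = 2×2 + -3×1 + 1×1 = 2; c[3] = -3×2 + 1×1 = -5; c[4] = 1×2 = 2. Result coefficients: [2, -1, 2, -5, 2] → 2 - t + 2t^2 - 5t^3 + 2t^4

2 - t + 2t^2 - 5t^3 + 2t^4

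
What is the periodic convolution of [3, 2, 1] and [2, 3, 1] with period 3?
Use y[k] = Σ_j x[j]·h[(k-j) mod 3]. y[0] = 3×2 + 2×1 + 1×3 = 11; y[1] = 3×3 + 2×2 + 1×1 = 14; y[2] = 3×1 + 2×3 + 1×2 = 11. Result: [11, 14, 11]

[11, 14, 11]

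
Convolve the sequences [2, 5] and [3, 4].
y[0] = 2×3 = 6; y[1] = 2×4 + 5×3 = 23; y[2] = 5×4 = 20

[6, 23, 20]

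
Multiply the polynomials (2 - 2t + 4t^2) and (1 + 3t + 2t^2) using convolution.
Ascending coefficients: a = [2, -2, 4], b = [1, 3, 2]. c[0] = 2×1 = 2; c[1] = 2×3 + -2×1 = 4; c[2] = 2×2 + -2×3 + 4×1 = 2; c[3] = -2×2 + 4×3 = 8; c[4] = 4×2 = 8. Result coefficients: [2, 4, 2, 8, 8] → 2 + 4t + 2t^2 + 8t^3 + 8t^4

2 + 4t + 2t^2 + 8t^3 + 8t^4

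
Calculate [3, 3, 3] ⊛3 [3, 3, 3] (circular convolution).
Use y[k] = Σ_j x[j]·h[(k-j) mod 3]. y[0] = 3×3 + 3×3 + 3×3 = 27; y[1] = 3×3 + 3×3 + 3×3 = 27; y[2] = 3×3 + 3×3 + 3×3 = 27. Result: [27, 27, 27]

[27, 27, 27]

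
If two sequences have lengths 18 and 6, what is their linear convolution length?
Linear/full convolution length: m + n - 1 = 18 + 6 - 1 = 23

23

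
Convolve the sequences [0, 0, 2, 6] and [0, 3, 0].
y[0] = 0×0 = 0; y[1] = 0×3 + 0×0 = 0; y[2] = 0×0 + 0×3 + 2×0 = 0; y[3] = 0×0 + 2×3 + 6×0 = 6; y[4] = 2×0 + 6×3 = 18; y[5] = 6×0 = 0

[0, 0, 0, 6, 18, 0]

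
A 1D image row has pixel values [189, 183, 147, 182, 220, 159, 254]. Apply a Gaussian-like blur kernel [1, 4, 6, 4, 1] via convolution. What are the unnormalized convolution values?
Convolve image row [189, 183, 147, 182, 220, 159, 254] with kernel [1, 4, 6, 4, 1]: y[0] = 189×1 = 189; y[1] = 189×4 + 183×1 = 939; y[2] = 189×6 + 183×4 + 147×1 = 2013; y[3] = 189×4 + 183×6 + 147×4 + 182×1 = 2624; y[4] = 189×1 + 183×4 + 147×6 + 182×4 + 220×1 = 2751; y[5] = 183×1 + 147×4 + 182×6 + 220×4 + 159×1 = 2902; y[6] = 147×1 + 182×4 + 220×6 + 159×4 + 254×1 = 3085; y[7] = 182×1 + 220×4 + 159×6 + 254×4 = 3032; y[8] = 220×1 + 159×4 + 254×6 = 2380; y[9] = 159×1 + 254×4 = 1175; y[10] = 254×1 = 254 → [189, 939, 2013, 2624, 2751, 2902, 3085, 3032, 2380, 1175, 254]. Normalization factor = sum(kernel) = 16.

[189, 939, 2013, 2624, 2751, 2902, 3085, 3032, 2380, 1175, 254]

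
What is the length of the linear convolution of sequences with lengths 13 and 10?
Linear/full convolution length: m + n - 1 = 13 + 10 - 1 = 22

22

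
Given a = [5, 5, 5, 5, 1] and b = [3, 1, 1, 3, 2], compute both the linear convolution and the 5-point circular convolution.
Linear: y_lin[0] = 5×3 = 15; y_lin[1] = 5×1 + 5×3 = 20; y_lin[2] = 5×1 + 5×1 + 5×3 = 25; y_lin[3] = 5×3 + 5×1 + 5×1 + 5×3 = 40; y_lin[4] = 5×2 + 5×3 + 5×1 + 5×1 + 1×3 = 38; y_lin[5] = 5×2 + 5×3 + 5×1 + 1×1 = 31; y_lin[6] = 5×2 + 5×3 + 1×1 = 26; y_lin[7] = 5×2 + 1×3 = 13; y_lin[8] = 1×2 = 2 → [15, 20, 25, 40, 38, 31, 26, 13, 2]. Circular (length 5): y[0] = 5×3 + 5×2 + 5×3 + 5×1 + 1×1 = 46; y[1] = 5×1 + 5×3 + 5×2 + 5×3 + 1×1 = 46; y[2] = 5×1 + 5×1 + 5×3 + 5×2 + 1×3 = 38; y[3] = 5×3 + 5×1 + 5×1 + 5×3 + 1×2 = 42; y[4] = 5×2 + 5×3 + 5×1 + 5×1 + 1×3 = 38 → [46, 46, 38, 42, 38]

Linear: [15, 20, 25, 40, 38, 31, 26, 13, 2], Circular: [46, 46, 38, 42, 38]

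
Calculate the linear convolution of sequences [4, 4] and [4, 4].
y[0] = 4×4 = 16; y[1] = 4×4 + 4×4 = 32; y[2] = 4×4 = 16

[16, 32, 16]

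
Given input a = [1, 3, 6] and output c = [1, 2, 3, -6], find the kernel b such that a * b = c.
Output length 4 = len(a) + len(b) - 1 ⇒ len(b) = 2. Solve b forward using b[k] = (c[k] - Σ_{i≥1} a[i]·b[k-i]) / a[0]: b[0] = c[0] / a[0] = 1 / 1 = 1; b[1] = (c[1] - 3×1) / a[0] = (2 - 3×1) / 1 = -1. So b = [1, -1]. Forward-check [1, 3, 6] * [1, -1]: c[0] = 1×1 = 1; c[1] = 1×-1 + 3×1 = 2; c[2] = 3×-1 + 6×1 = 3; c[3] = 6×-1 = -6 → [1, 2, 3, -6] ✓

[1, -1]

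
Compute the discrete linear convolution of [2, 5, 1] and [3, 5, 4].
y[0] = 2×3 = 6; y[1] = 2×5 + 5×3 = 25; y[2] = 2×4 + 5×5 + 1×3 = 36; y[3] = 5×4 + 1×5 = 25; y[4] = 1×4 = 4

[6, 25, 36, 25, 4]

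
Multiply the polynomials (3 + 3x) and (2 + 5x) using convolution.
Ascending coefficients: a = [3, 3], b = [2, 5]. c[0] = 3×2 = 6; c[1] = 3×5 + 3×2 = 21; c[2] = 3×5 = 15. Result coefficients: [6, 21, 15] → 6 + 21x + 15x^2

6 + 21x + 15x^2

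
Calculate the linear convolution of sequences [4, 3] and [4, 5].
y[0] = 4×4 = 16; y[1] = 4×5 + 3×4 = 32; y[2] = 3×5 = 15

[16, 32, 15]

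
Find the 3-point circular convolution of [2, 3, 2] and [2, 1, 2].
Use y[k] = Σ_j x[j]·h[(k-j) mod 3]. y[0] = 2×2 + 3×2 + 2×1 = 12; y[1] = 2×1 + 3×2 + 2×2 = 12; y[2] = 2×2 + 3×1 + 2×2 = 11. Result: [12, 12, 11]

[12, 12, 11]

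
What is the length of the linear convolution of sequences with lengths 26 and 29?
Linear/full convolution length: m + n - 1 = 26 + 29 - 1 = 54

54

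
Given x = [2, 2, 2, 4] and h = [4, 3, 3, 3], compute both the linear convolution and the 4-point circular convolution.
Linear: y_lin[0] = 2×4 = 8; y_lin[1] = 2×3 + 2×4 = 14; y_lin[2] = 2×3 + 2×3 + 2×4 = 20; y_lin[3] = 2×3 + 2×3 + 2×3 + 4×4 = 34; y_lin[4] = 2×3 + 2×3 + 4×3 = 24; y_lin[5] = 2×3 + 4×3 = 18; y_lin[6] = 4×3 = 12 → [8, 14, 20, 34, 24, 18, 12]. Circular (length 4): y[0] = 2×4 + 2×3 + 2×3 + 4×3 = 32; y[1] = 2×3 + 2×4 + 2×3 + 4×3 = 32; y[2] = 2×3 + 2×3 + 2×4 + 4×3 = 32; y[3] = 2×3 + 2×3 + 2×3 + 4×4 = 34 → [32, 32, 32, 34]

Linear: [8, 14, 20, 34, 24, 18, 12], Circular: [32, 32, 32, 34]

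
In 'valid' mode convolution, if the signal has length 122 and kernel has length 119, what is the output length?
'Valid' mode counts only positions where the kernel fully overlaps the signal: m - n + 1 = 122 - 119 + 1 = 4

4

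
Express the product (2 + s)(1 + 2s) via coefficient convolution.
Ascending coefficients: a = [2, 1], b = [1, 2]. c[0] = 2×1 = 2; c[1] = 2×2 + 1×1 = 5; c[2] = 1×2 = 2. Result coefficients: [2, 5, 2] → 2 + 5s + 2s^2

2 + 5s + 2s^2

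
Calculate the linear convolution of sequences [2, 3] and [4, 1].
y[0] = 2×4 = 8; y[1] = 2×1 + 3×4 = 14; y[2] = 3×1 = 3

[8, 14, 3]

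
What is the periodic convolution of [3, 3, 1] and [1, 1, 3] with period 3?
Use y[k] = Σ_j s[j]·t[(k-j) mod 3]. y[0] = 3×1 + 3×3 + 1×1 = 13; y[1] = 3×1 + 3×1 + 1×3 = 9; y[2] = 3×3 + 3×1 + 1×1 = 13. Result: [13, 9, 13]

[13, 9, 13]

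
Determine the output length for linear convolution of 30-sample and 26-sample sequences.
Linear/full convolution length: m + n - 1 = 30 + 26 - 1 = 55

55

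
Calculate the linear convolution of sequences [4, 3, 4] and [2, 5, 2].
y[0] = 4×2 = 8; y[1] = 4×5 + 3×2 = 26; y[2] = 4×2 + 3×5 + 4×2 = 31; y[3] = 3×2 + 4×5 = 26; y[4] = 4×2 = 8

[8, 26, 31, 26, 8]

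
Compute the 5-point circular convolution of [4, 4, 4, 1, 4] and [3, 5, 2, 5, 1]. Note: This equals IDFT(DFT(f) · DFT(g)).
Either evaluate y[k] = Σ_j f[j]·g[(k-j) mod 5] directly, or use IDFT(DFT(f) · DFT(g)). y[0] = 4×3 + 4×1 + 4×5 + 1×2 + 4×5 = 58; y[1] = 4×5 + 4×3 + 4×1 + 1×5 + 4×2 = 49; y[2] = 4×2 + 4×5 + 4×3 + 1×1 + 4×5 = 61; y[3] = 4×5 + 4×2 + 4×5 + 1×3 + 4×1 = 55; y[4] = 4×1 + 4×5 + 4×2 + 1×5 + 4×3 = 49. Result: [58, 49, 61, 55, 49]

[58, 49, 61, 55, 49]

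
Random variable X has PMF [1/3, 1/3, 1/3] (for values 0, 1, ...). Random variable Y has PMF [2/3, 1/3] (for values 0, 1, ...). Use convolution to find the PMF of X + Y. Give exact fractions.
P(X+Y=k) = Σ_i P(X=i)·P(Y=k-i) — a convolution of [1/3, 1/3, 1/3] and [2/3, 1/3]. P(X+Y=0) = (1/3)×(2/3) = 2/9; P(X+Y=1) = (1/3)×(1/3) + (1/3)×(2/3) = 1/9 + 2/9 = 1/3; P(X+Y=2) = (1/3)×(1/3) + (1/3)×(2/3) = 1/9 + 2/9 = 1/3; P(X+Y=3) = (1/3)×(1/3) = 1/9. PMF: [2/9, 1/3, 1/3, 1/9] (sums to 1 ✓)

[2/9, 1/3, 1/3, 1/9]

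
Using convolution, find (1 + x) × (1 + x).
Ascending coefficients: a = [1, 1], b = [1, 1]. c[0] = 1×1 = 1; c[1] = 1×1 + 1×1 = 2; c[2] = 1×1 = 1. Result coefficients: [1, 2, 1] → 1 + 2x + x^2

1 + 2x + x^2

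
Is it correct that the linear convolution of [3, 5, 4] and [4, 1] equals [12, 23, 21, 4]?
Recompute linear convolution of [3, 5, 4] and [4, 1]: y[0] = 3×4 = 12; y[1] = 3×1 + 5×4 = 23; y[2] = 5×1 + 4×4 = 21; y[3] = 4×1 = 4 → [12, 23, 21, 4]. Given [12, 23, 21, 4] matches, so answer: Yes

Yes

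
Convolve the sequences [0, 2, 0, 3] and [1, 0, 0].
y[0] = 0×1 = 0; y[1] = 0×0 + 2×1 = 2; y[2] = 0×0 + 2×0 + 0×1 = 0; y[3] = 2×0 + 0×0 + 3×1 = 3; y[4] = 0×0 + 3×0 = 0; y[5] = 3×0 = 0

[0, 2, 0, 3, 0, 0]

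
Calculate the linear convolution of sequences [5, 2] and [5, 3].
y[0] = 5×5 = 25; y[1] = 5×3 + 2×5 = 25; y[2] = 2×3 = 6

[25, 25, 6]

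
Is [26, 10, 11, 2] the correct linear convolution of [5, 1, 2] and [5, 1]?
Recompute linear convolution of [5, 1, 2] and [5, 1]: y[0] = 5×5 = 25; y[1] = 5×1 + 1×5 = 10; y[2] = 1×1 + 2×5 = 11; y[3] = 2×1 = 2 → [25, 10, 11, 2]. Compare to given [26, 10, 11, 2]: they differ at index 0: given 26, correct 25, so answer: No

No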